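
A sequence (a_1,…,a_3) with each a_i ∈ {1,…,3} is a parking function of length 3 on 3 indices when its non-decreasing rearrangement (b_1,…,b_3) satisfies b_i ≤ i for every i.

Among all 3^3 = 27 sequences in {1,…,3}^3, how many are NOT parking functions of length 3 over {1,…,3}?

11

Count = (3−3+1)·(3+1)^(3−1) = 1 · 16 = 16 [KW]
E.g. (2,2,2) → sorted (2,2,2): b_1=2>1, not a PF.
3^3 − 16 = 27 − 16 = 11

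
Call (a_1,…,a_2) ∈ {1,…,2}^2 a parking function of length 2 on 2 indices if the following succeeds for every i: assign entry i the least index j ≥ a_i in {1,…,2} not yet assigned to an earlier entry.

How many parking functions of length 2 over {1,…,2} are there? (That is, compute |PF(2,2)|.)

Count = 1·3^1 = 1·3 = 3 (Pollak)
E.g. (1,1) → sorted (1,1): b_i ≤ i ∀i, a PF.

3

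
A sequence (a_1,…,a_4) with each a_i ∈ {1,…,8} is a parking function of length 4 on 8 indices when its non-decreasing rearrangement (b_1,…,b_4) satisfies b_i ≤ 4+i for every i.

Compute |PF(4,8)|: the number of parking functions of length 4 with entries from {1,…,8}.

3645

#PF = 5·9^3 = 5·729 = 3645 (Pollak)
One tuple (1,7,5,3) → sorted (1,3,5,7): b_i ≤ 4+i ∀i, a PF.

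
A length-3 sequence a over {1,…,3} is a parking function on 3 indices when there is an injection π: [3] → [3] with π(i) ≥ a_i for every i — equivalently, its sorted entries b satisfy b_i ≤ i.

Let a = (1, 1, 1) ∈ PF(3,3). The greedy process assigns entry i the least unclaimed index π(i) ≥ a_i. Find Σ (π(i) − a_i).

Σπ(i) = 1+…+3 = 6; Σa = 1+1+1 = 3; disp = 6−3 = 3.

3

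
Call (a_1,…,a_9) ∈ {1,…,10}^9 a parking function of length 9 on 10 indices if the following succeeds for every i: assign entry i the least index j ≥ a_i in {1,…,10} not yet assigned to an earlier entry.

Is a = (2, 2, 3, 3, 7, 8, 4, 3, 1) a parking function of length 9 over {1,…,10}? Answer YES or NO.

YES

Order a: b = (1, 2, 2, 3, 3, 3, 4, 7, 8).
  b_1=1 ≤ 2
  b_2=2 ≤ 3
  b_3=2 ≤ 4
  b_4=3 ≤ 5
  b_5=3 ≤ 6
  b_6=3 ≤ 7
  b_7=4 ≤ 8
  b_8=7 ≤ 9
  b_9=8 ≤ 10
All bounds hold ⇒ YES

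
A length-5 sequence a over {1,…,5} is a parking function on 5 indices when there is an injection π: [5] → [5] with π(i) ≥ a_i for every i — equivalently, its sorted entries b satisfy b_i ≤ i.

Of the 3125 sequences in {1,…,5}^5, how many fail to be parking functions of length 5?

|PF(5,5)| = 1·6^4 = 1 · 1296 = 1296 (Pollak)
Example (3,3,5,5,5) → sorted (3,3,5,5,5): b_1=3>1, not a PF.
Total 3125; non-PF = 3125−1296 = 1829

1829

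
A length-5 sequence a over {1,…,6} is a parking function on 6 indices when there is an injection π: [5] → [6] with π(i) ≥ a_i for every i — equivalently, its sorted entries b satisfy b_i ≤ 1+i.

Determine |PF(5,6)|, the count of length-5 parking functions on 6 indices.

4802

#PF = 2·7^4 = 2×2401 = 4802
E.g. (1,3,4,5,4) → sorted (1,3,4,4,5): b_i ≤ 1+i ∀i, a PF.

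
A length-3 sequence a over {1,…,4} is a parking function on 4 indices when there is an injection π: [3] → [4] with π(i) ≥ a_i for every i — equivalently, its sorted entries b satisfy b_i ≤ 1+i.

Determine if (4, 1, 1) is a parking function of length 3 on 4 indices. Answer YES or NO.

YES

Order a: b = (1, 1, 4).
  b_1=1 ≤ 2
  b_2=1 ≤ 3
  b_3=4 ≤ 4
All bounds hold ⇒ YES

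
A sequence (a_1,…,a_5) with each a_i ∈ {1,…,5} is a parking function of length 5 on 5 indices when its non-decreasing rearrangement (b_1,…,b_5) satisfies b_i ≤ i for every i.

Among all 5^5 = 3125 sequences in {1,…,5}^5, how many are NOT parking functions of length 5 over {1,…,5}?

#PF = (6−5)·6^(5−1) = 1·1296 = 1296 (Pollak)
Check (5,5,4,1,3) → sorted (1,3,4,5,5): b_2=3>2, not a PF.
Total 3125; non-PF = 3125−1296 = 1829

1829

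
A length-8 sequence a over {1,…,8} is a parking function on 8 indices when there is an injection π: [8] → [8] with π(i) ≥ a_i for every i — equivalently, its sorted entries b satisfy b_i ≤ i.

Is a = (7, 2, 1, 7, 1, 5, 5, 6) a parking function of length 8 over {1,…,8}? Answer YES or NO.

Order a: b = (1, 1, 2, 5, 5, 6, 7, 7).
  b_1=1 ≤ 1
  b_2=1 ≤ 2
  b_3=2 ≤ 3
  b_4=5 > 4
  fails at i=4 ⇒ NO

NO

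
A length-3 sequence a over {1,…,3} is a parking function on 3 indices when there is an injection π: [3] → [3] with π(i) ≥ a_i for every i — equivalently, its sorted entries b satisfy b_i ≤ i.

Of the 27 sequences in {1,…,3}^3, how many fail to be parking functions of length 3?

11

Count = 1·4^2 = 1×16 = 16
E.g. (3,3,3) → sorted (3,3,3): b_1=3>1, not a PF.
Total 27; non-PF = 27−16 = 11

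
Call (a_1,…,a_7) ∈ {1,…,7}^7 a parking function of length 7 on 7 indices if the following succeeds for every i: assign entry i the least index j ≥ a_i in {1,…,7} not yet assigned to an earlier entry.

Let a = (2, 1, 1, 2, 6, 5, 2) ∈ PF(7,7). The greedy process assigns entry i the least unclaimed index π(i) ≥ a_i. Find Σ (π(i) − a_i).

9

Σπ = 28 ({1..7} each once); Σa = 2+1+1+2+6+5+2 = 19; disp = 28−19 = 9.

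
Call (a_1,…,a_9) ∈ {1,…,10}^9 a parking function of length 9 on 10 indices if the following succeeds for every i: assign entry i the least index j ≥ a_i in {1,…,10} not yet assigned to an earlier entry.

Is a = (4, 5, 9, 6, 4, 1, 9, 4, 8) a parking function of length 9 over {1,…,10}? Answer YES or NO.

Rearranged: b = (1, 4, 4, 4, 5, 6, 8, 9, 9).
  b_1=1 ≤ 2
  b_2=4 > 3
  fails at i=2 ⇒ NO

NO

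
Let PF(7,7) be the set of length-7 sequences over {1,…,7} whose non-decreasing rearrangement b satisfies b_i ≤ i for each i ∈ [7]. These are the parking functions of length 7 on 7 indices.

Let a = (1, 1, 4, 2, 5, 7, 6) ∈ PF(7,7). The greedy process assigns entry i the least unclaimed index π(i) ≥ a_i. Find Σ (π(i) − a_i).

Σπ(i) = 1+…+7 = 28; Σa = 1+1+4+2+5+7+6 = 26; disp = 28−26 = 2.

2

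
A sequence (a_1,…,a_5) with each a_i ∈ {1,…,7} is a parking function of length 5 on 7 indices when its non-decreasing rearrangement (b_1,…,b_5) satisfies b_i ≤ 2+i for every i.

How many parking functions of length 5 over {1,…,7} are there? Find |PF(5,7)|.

|PF(5,7)| = 3·8^4 = 3 · 4096 = 12288
One tuple (2,2,4,3,7) → sorted (2,2,3,4,7): b_i ≤ 2+i ∀i, a PF.

12288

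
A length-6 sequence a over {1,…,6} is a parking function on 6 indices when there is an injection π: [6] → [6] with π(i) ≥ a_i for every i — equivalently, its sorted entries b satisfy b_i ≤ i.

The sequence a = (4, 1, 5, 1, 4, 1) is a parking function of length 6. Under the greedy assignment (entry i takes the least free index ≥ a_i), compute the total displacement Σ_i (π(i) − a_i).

Σπ(i) = 1+…+6 = 21; Σa = 4+1+5+1+4+1 = 16; disp = 21−16 = 5.

5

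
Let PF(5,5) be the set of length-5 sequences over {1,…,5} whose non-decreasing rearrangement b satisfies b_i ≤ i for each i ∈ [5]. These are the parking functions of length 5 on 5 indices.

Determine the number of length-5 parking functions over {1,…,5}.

|PF| = 1·6^4 = 1·1296 = 1296 [KW]
Check (1,3,2,4,4) → sorted (1,2,3,4,4): b_i ≤ i ∀i, a PF.

1296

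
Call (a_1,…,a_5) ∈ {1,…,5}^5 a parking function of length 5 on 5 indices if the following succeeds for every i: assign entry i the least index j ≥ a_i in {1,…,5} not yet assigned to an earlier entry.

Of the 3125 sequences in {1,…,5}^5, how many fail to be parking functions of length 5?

#PF = 1·6^4 = 1×1296 = 1296 (Pollak)
Example (5,3,4,3,4) → sorted (3,3,4,4,5): b_1=3>1, not a PF.
Total 3125; non-PF = 3125−1296 = 1829

1829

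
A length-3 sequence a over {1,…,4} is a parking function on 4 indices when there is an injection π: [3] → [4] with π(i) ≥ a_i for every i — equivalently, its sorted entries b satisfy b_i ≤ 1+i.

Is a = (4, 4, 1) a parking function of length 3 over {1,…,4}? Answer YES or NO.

Rearranged: b = (1, 4, 4).
  b_1=1 ≤ 2
  b_2=4 > 3
  fails at i=2 ⇒ NO

NO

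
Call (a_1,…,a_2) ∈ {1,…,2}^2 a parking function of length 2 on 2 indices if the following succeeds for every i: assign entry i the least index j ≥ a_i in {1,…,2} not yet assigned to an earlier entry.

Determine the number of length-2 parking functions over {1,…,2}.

#PF = (3−2)·3^(2−1) = 1×3 = 3
Example (1,2) → sorted (1,2): b_i ≤ i ∀i, a PF.

3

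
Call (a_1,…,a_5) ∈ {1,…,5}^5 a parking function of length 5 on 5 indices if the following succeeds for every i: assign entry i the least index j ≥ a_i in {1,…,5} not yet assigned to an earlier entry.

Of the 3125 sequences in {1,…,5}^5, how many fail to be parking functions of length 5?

1829

|PF(5,5)| = 1·6^4 = 1 · 1296 = 1296 (Konheim–Weiss)
Check (4,3,3,3,5) → sorted (3,3,3,4,5): b_1=3>1, not a PF.
So 3125 − 1296 = 1829 fail.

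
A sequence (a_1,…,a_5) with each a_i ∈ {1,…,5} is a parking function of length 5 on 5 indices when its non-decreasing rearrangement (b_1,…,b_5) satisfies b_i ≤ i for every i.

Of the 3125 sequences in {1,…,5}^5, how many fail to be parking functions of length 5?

|PF| = (6−5)·6^(5−1) = 1·1296 = 1296 (Pollak)
One tuple (5,4,5,5,4) → sorted (4,4,5,5,5): b_1=4>1, not a PF.
So 3125 − 1296 = 1829 fail.

1829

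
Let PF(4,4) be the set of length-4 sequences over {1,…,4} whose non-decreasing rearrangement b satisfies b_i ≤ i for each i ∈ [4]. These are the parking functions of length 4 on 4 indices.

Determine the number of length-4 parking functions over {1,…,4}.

|PF| = 1·5^3 = 1 · 125 = 125 [KW]
E.g. (4,3,2,1) → sorted (1,2,3,4): b_i ≤ i ∀i, a PF.

125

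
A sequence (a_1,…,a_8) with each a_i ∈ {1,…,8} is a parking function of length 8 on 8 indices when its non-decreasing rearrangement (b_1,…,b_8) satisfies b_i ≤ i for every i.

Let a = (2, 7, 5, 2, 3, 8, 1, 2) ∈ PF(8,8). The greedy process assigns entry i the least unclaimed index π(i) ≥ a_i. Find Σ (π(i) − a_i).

6

Σπ = 36 ({1..8} each once); Σa = 2+7+5+2+3+8+1+2 = 30; disp = 36−30 = 6.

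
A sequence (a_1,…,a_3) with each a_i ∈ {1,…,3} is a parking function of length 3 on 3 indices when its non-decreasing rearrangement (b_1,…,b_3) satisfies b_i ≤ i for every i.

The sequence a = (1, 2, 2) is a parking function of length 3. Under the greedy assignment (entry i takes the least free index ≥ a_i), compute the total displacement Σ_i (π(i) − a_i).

Σπ = 3·4/2 = 6 (π permutes [3]); Σa = 1+2+2 = 5; disp = 6−5 = 1.

1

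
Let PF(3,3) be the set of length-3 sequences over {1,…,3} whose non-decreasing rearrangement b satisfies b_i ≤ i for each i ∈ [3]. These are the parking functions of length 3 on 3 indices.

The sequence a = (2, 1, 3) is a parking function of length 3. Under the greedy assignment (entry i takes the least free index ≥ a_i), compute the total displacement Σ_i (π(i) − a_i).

Σπ(i) = 1+…+3 = 6; Σa = 2+1+3 = 6; disp = 6−6 = 0.

0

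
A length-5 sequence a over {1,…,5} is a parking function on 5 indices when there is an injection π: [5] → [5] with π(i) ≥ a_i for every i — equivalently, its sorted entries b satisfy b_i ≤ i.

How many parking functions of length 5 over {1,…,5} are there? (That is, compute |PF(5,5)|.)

1296

|PF(5,5)| = (5−5+1)·(5+1)^(5−1) = 1·1296 = 1296 (Pollak)
E.g. (5,2,4,1,2) → sorted (1,2,2,4,5): b_i ≤ i ∀i, a PF.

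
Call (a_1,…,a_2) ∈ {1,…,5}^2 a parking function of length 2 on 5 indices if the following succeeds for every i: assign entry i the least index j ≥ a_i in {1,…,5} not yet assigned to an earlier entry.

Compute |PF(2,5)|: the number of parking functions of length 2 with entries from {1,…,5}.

24

|PF| = (5−2+1)·(5+1)^(2−1) = 4×6 = 24 (Konheim–Weiss)
Check (4,5) → sorted (4,5): b_i ≤ 3+i ∀i, a PF.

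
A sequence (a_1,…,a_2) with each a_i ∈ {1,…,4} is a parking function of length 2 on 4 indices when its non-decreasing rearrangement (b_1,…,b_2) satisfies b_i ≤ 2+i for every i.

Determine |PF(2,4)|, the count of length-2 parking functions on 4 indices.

15

#PF = (5−2)·5^(2−1) = 3×5 = 15
Check (2,2) → sorted (2,2): b_i ≤ 2+i ∀i, a PF.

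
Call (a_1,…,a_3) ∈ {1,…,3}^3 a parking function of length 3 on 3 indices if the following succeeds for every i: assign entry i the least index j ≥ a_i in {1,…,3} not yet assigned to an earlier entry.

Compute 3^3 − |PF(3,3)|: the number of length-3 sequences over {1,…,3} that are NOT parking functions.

11

#PF = (3+1−3)·(3+1)^{3−1} = 1 · 16 = 16 [KW]
E.g. (3,3,2) → sorted (2,3,3): b_1=2>1, not a PF.
So 27 − 16 = 11 fail.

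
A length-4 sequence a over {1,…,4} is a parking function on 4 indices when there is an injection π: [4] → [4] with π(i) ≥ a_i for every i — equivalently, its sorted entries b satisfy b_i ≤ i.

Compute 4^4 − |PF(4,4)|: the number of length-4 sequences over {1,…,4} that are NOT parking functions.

131

#PF = 1·5^3 = 1 · 125 = 125
One tuple (4,4,3,4) → sorted (3,4,4,4): b_1=3>1, not a PF.
So 256 − 125 = 131 fail.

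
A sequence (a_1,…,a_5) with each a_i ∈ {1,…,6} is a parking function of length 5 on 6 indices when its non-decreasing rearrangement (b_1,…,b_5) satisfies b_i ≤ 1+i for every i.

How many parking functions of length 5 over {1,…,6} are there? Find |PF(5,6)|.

4802

#PF = (7−5)·7^(5−1) = 2·2401 = 4802 (Pollak)
One tuple (2,6,4,4,3) → sorted (2,3,4,4,6): b_i ≤ 1+i ∀i, a PF.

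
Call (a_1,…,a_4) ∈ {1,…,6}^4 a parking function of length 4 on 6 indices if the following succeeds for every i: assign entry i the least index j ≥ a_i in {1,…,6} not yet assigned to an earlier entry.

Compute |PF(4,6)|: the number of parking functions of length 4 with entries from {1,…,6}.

1029

#PF = (6+1−4)·(6+1)^{4−1} = 3 · 343 = 1029 (Pollak)
Example (2,5,4,3) → sorted (2,3,4,5): b_i ≤ 2+i ∀i, a PF.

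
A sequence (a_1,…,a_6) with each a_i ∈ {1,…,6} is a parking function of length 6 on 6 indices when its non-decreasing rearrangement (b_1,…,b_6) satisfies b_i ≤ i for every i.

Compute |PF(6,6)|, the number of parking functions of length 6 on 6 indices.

16807

#PF = (7−6)·7^(6−1) = 1·16807 = 16807
Check (2,1,2,4,3,3) → sorted (1,2,2,3,3,4): b_i ≤ i ∀i, a PF.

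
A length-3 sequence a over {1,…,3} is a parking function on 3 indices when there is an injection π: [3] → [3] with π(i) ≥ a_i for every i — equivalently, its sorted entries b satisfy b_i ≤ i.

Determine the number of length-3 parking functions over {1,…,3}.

16

|PF| = (4−3)·4^(3−1) = 1·16 = 16 (Konheim–Weiss)
E.g. (3,1,2) → sorted (1,2,3): b_i ≤ i ∀i, a PF.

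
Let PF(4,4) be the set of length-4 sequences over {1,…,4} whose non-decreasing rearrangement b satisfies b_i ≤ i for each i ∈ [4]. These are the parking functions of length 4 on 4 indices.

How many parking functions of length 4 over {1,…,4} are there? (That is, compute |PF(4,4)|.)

Count = (5−4)·5^(4−1) = 1 · 125 = 125 [KW]
E.g. (1,3,2,1) → sorted (1,1,2,3): b_i ≤ i ∀i, a PF.

125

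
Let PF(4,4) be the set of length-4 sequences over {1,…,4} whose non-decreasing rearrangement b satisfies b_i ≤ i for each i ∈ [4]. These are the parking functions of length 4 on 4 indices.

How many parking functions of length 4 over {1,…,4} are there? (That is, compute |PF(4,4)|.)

Count = (5−4)·5^(4−1) = 1 · 125 = 125
Example (1,2,3,3) → sorted (1,2,3,3): b_i ≤ i ∀i, a PF.

125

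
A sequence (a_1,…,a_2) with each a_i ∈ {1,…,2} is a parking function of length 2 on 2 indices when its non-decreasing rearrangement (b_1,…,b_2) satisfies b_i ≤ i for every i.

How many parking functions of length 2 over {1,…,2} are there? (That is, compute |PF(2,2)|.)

3

|PF(2,2)| = (2−2+1)·(2+1)^(2−1) = 1 · 3 = 3
Check (2,1) → sorted (1,2): b_i ≤ i ∀i, a PF.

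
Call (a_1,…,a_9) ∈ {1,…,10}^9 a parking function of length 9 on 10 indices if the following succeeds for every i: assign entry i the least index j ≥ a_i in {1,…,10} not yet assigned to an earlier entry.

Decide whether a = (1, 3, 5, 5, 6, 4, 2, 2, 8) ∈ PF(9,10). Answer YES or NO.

YES

Rearranged: b = (1, 2, 2, 3, 4, 5, 5, 6, 8).
  b_1=1 ≤ 2
  b_2=2 ≤ 3
  b_3=2 ≤ 4
  b_4=3 ≤ 5
  b_5=4 ≤ 6
  b_6=5 ≤ 7
  b_7=5 ≤ 8
  b_8=6 ≤ 9
  b_9=8 ≤ 10
All bounds hold ⇒ YES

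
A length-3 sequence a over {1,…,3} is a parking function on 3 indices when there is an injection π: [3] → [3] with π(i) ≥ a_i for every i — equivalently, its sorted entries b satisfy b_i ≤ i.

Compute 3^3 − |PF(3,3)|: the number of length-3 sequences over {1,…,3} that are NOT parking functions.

|PF(3,3)| = (3+1−3)·(3+1)^{3−1} = 1·16 = 16 [KW]
Check (3,2,3) → sorted (2,3,3): b_1=2>1, not a PF.
So 27 − 16 = 11 fail.

11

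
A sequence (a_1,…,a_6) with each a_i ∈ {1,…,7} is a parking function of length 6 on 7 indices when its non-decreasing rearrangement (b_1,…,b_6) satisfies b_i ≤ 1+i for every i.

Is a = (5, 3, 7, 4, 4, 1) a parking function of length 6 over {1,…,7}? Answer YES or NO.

Sorted: b = (1, 3, 4, 4, 5, 7).
  b_1=1 ≤ 2
  b_2=3 ≤ 3
  b_3=4 ≤ 4
  b_4=4 ≤ 5
  b_5=5 ≤ 6
  b_6=7 ≤ 7
All bounds hold ⇒ YES

YES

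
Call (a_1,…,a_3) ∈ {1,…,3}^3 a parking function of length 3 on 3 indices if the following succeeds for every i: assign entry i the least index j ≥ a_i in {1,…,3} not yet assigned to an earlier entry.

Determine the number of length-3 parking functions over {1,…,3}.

|PF| = (3−3+1)·(3+1)^(3−1) = 1 · 16 = 16
Example (2,2,1) → sorted (1,2,2): b_i ≤ i ∀i, a PF.

16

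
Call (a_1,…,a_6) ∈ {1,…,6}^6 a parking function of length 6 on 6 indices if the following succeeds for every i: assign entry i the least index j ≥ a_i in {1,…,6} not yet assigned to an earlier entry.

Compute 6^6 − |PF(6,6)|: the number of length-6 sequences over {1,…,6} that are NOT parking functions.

29849

|PF(6,6)| = (7−6)·7^(6−1) = 1·16807 = 16807 [KW]
Example (6,5,5,6,4,1) → sorted (1,4,5,5,6,6): b_2=4>2, not a PF.
Total 46656; non-PF = 46656−16807 = 29849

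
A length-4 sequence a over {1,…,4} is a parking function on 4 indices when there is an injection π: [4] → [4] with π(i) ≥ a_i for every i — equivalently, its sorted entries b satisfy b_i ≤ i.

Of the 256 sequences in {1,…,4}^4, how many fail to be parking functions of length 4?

|PF(4,4)| = 1·5^3 = 1 · 125 = 125
Example (4,4,4,1) → sorted (1,4,4,4): b_2=4>2, not a PF.
4^4 − 125 = 256 − 125 = 131

131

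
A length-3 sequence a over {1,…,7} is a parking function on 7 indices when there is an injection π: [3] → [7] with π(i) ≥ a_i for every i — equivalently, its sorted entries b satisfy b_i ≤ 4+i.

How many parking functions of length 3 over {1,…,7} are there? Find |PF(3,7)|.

Count = (7−3+1)·(7+1)^(3−1) = 5 · 64 = 320
One tuple (5,7,4) → sorted (4,5,7): b_i ≤ 4+i ∀i, a PF.

320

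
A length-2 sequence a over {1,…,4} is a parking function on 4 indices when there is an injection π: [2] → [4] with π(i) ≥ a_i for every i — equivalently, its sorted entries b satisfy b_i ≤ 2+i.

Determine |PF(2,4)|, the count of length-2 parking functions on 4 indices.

|PF| = 3·5^1 = 3×5 = 15 [KW]
E.g. (2,2) → sorted (2,2): b_i ≤ 2+i ∀i, a PF.

15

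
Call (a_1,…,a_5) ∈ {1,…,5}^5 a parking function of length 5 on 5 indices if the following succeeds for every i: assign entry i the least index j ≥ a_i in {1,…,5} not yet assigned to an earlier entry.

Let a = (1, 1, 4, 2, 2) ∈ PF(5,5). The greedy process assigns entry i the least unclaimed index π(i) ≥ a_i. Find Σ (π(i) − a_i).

5

Σπ = 5·6/2 = 15 (π permutes [5]); Σa = 1+1+4+2+2 = 10; disp = 15−10 = 5.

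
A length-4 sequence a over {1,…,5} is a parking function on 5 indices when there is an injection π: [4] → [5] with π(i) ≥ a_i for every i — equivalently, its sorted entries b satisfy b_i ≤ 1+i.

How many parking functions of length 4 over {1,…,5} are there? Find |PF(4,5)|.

#PF = (5+1−4)·(5+1)^{4−1} = 2·216 = 432
E.g. (3,2,5,2) → sorted (2,2,3,5): b_i ≤ 1+i ∀i, a PF.

432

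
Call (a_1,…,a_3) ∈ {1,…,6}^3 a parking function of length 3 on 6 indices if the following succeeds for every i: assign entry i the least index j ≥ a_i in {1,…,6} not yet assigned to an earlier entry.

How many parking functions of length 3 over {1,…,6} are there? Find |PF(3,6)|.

196

#PF = (6+1−3)·(6+1)^{3−1} = 4 · 49 = 196 (Pollak)
Check (6,1,5) → sorted (1,5,6): b_i ≤ 3+i ∀i, a PF.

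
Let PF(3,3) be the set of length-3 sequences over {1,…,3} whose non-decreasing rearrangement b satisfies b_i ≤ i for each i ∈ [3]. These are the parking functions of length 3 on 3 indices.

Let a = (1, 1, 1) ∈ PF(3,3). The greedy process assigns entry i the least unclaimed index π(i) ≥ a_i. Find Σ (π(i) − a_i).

3

Σπ = 6 ({1..3} each once); Σa = 1+1+1 = 3; disp = 6−3 = 3.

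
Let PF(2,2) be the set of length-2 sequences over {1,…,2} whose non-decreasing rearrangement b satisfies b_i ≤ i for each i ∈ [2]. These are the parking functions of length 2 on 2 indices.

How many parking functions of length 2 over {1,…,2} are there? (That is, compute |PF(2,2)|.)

|PF(2,2)| = (2+1−2)·(2+1)^{2−1} = 1 · 3 = 3
Example (1,2) → sorted (1,2): b_i ≤ i ∀i, a PF.

3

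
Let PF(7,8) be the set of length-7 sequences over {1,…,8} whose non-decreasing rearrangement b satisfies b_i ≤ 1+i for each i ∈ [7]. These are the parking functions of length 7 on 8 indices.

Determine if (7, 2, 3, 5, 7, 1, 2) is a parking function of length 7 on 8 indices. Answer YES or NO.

Rearranged: b = (1, 2, 2, 3, 5, 7, 7).
  b_1=1 ≤ 2
  b_2=2 ≤ 3
  b_3=2 ≤ 4
  b_4=3 ≤ 5
  b_5=5 ≤ 6
  b_6=7 ≤ 7
  b_7=7 ≤ 8
All bounds hold ⇒ YES

YES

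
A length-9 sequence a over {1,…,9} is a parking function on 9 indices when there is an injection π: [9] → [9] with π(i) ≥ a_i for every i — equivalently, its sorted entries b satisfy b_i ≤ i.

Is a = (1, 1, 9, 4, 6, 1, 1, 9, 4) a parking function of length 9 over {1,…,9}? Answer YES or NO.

NO

Sorted: b = (1, 1, 1, 1, 4, 4, 6, 9, 9).
  b_1=1 ≤ 1
  b_2=1 ≤ 2
  b_3=1 ≤ 3
  b_4=1 ≤ 4
  b_5=4 ≤ 5
  b_6=4 ≤ 6
  b_7=6 ≤ 7
  b_8=9 > 8
  fails at i=8 ⇒ NO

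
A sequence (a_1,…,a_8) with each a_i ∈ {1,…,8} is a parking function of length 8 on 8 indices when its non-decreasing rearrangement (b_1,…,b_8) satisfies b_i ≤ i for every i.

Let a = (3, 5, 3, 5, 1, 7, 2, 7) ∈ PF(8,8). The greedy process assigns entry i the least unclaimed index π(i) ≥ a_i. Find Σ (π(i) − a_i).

Σπ = 8·9/2 = 36 (π permutes [8]); Σa = 3+5+3+5+1+7+2+7 = 33; disp = 36−33 = 3.

3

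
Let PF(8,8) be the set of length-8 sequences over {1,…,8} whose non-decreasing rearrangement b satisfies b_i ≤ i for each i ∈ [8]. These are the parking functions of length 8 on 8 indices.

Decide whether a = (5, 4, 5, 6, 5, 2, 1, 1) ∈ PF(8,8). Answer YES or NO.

Rearranged: b = (1, 1, 2, 4, 5, 5, 5, 6).
  b_1=1 ≤ 1
  b_2=1 ≤ 2
  b_3=2 ≤ 3
  b_4=4 ≤ 4
  b_5=5 ≤ 5
  b_6=5 ≤ 6
  b_7=5 ≤ 7
  b_8=6 ≤ 8
All bounds hold ⇒ YES

YES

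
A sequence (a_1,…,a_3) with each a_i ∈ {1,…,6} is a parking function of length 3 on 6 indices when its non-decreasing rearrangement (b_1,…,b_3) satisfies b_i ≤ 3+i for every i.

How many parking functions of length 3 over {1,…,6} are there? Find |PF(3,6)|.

|PF| = (6+1−3)·(6+1)^{3−1} = 4×49 = 196
One tuple (3,1,4) → sorted (1,3,4): b_i ≤ 3+i ∀i, a PF.

196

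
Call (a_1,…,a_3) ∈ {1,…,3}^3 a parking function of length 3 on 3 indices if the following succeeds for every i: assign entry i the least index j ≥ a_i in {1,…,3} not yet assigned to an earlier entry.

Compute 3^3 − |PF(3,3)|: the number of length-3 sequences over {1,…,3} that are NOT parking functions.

|PF(3,3)| = 1·4^2 = 1 · 16 = 16 [KW]
One tuple (3,3,2) → sorted (2,3,3): b_1=2>1, not a PF.
3^3 − 16 = 27 − 16 = 11

11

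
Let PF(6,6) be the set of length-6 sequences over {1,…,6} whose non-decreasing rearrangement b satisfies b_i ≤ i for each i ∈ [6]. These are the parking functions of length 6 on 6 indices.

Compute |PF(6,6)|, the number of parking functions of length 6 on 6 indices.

#PF = (6−6+1)·(6+1)^(6−1) = 1×16807 = 16807
Example (2,1,5,3,2,6) → sorted (1,2,2,3,5,6): b_i ≤ i ∀i, a PF.

16807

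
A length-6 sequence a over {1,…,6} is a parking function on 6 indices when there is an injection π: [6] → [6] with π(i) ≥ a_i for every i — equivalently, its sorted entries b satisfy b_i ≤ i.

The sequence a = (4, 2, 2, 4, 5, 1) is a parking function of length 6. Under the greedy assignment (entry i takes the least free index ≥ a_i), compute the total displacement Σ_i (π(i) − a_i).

Σπ = 6·7/2 = 21 (π permutes [6]); Σa = 4+2+2+4+5+1 = 18; disp = 21−18 = 3.

3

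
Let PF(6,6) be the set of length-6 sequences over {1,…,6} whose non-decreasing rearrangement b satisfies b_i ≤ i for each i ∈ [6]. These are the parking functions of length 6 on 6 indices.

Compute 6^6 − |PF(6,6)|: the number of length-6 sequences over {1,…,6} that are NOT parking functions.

|PF| = 1·7^5 = 1 · 16807 = 16807
E.g. (6,2,4,6,5,3) → sorted (2,3,4,5,6,6): b_1=2>1, not a PF.
So 46656 − 16807 = 29849 fail.

29849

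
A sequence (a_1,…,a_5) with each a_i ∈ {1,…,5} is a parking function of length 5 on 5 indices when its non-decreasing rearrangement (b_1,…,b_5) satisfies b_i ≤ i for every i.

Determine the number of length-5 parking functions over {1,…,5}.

Count = (5−5+1)·(5+1)^(5−1) = 1×1296 = 1296 (Konheim–Weiss)
Example (3,2,4,1,1) → sorted (1,1,2,3,4): b_i ≤ i ∀i, a PF.

1296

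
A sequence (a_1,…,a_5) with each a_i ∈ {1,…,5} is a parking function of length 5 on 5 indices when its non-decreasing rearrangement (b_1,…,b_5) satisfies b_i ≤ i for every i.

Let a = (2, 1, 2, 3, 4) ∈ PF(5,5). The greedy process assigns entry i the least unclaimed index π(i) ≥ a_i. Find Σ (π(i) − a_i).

Σπ(i) = 1+…+5 = 15; Σa = 2+1+2+3+4 = 12; disp = 15−12 = 3.

3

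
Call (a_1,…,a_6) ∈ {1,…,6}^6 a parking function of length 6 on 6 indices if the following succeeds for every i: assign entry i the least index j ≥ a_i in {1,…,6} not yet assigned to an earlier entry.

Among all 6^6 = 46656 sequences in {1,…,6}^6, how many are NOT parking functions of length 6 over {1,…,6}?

|PF(6,6)| = (7−6)·7^(6−1) = 1 · 16807 = 16807
Check (3,5,5,4,2,5) → sorted (2,3,4,5,5,5): b_1=2>1, not a PF.
6^6 − 16807 = 46656 − 16807 = 29849

29849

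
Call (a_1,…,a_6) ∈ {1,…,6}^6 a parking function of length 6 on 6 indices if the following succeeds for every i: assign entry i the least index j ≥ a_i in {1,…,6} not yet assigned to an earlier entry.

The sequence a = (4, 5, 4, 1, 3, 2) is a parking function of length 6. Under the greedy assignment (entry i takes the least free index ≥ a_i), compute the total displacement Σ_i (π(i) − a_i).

2

Σπ = 6·7/2 = 21 (π permutes [6]); Σa = 4+5+4+1+3+2 = 19; disp = 21−19 = 2.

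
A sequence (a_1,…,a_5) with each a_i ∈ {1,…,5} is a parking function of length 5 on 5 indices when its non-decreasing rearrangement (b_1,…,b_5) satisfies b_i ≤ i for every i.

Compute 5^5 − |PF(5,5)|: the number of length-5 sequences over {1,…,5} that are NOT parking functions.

|PF(5,5)| = 1·6^4 = 1×1296 = 1296
E.g. (2,1,2,5,5) → sorted (1,2,2,5,5): b_4=5>4, not a PF.
Total 3125; non-PF = 3125−1296 = 1829

1829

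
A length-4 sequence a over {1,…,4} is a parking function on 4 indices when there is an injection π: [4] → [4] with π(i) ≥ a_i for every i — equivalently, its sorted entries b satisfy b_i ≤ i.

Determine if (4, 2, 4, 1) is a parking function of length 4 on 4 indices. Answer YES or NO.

NO

Sorted: b = (1, 2, 4, 4).
  b_1=1 ≤ 1
  b_2=2 ≤ 2
  b_3=4 > 3
  fails at i=3 ⇒ NO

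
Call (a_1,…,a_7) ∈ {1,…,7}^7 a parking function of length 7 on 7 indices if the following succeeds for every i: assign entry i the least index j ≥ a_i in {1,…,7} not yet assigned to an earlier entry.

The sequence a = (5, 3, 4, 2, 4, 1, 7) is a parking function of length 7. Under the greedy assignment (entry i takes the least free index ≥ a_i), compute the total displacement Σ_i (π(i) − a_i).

Σπ = 7·8/2 = 28 (π permutes [7]); Σa = 5+3+4+2+4+1+7 = 26; disp = 28−26 = 2.

2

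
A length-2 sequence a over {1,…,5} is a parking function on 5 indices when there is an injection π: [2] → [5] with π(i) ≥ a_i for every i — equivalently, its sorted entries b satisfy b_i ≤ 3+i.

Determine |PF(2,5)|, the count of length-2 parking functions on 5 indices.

24

#PF = 4·6^1 = 4·6 = 24 (Pollak)
Check (5,4) → sorted (4,5): b_i ≤ 3+i ∀i, a PF.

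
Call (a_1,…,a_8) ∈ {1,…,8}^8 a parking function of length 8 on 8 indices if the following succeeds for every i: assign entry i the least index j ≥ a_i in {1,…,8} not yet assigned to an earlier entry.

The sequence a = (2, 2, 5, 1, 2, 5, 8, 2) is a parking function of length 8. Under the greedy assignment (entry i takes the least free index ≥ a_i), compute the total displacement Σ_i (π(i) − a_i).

Σπ(i) = 1+…+8 = 36; Σa = 2+2+5+1+2+5+8+2 = 27; disp = 36−27 = 9.

9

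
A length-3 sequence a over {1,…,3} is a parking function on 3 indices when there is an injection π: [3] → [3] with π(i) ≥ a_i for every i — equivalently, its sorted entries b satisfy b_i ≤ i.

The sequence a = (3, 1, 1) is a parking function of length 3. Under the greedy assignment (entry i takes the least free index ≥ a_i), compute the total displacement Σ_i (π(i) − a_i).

Σπ(i) = 1+…+3 = 6; Σa = 3+1+1 = 5; disp = 6−5 = 1.

1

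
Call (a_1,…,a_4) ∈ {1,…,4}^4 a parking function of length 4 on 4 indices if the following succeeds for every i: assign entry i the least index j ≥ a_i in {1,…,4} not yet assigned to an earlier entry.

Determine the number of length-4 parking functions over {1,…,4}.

125

Count = 1·5^3 = 1·125 = 125 (Konheim–Weiss)
One tuple (2,2,1,4) → sorted (1,2,2,4): b_i ≤ i ∀i, a PF.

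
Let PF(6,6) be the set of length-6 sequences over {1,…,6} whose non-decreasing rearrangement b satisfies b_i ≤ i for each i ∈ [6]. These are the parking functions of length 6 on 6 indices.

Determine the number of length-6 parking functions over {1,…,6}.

|PF(6,6)| = (6−6+1)·(6+1)^(6−1) = 1 · 16807 = 16807 (Pollak)
One tuple (3,4,6,3,2,1) → sorted (1,2,3,3,4,6): b_i ≤ i ∀i, a PF.

16807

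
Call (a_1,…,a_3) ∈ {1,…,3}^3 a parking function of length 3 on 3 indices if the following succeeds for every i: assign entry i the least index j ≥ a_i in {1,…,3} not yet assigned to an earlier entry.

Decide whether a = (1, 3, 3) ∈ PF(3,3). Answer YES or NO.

Rearranged: b = (1, 3, 3).
  b_1=1 ≤ 1
  b_2=3 > 2
  fails at i=2 ⇒ NO

NO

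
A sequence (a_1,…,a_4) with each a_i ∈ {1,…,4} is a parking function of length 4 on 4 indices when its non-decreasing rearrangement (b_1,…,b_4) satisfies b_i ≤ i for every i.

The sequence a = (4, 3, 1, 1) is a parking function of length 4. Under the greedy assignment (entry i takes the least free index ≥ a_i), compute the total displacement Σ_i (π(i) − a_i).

1

Σπ(i) = 1+…+4 = 10; Σa = 4+3+1+1 = 9; disp = 10−9 = 1.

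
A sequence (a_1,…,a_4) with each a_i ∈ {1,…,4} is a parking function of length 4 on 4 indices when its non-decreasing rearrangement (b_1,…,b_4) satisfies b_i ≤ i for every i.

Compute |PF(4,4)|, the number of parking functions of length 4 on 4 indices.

125

Count = (4+1−4)·(4+1)^{4−1} = 1 · 125 = 125 (Konheim–Weiss)
Example (1,1,3,4) → sorted (1,1,3,4): b_i ≤ i ∀i, a PF.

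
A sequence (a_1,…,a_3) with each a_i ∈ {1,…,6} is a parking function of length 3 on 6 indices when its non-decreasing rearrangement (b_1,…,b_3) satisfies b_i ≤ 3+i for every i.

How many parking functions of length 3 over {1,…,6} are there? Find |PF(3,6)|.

196

|PF(3,6)| = (6−3+1)·(6+1)^(3−1) = 4×49 = 196 [KW]
One tuple (6,3,2) → sorted (2,3,6): b_i ≤ 3+i ∀i, a PF.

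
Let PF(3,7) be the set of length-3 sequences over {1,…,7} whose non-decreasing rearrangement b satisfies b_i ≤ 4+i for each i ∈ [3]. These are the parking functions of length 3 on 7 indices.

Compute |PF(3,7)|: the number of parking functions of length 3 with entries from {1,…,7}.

Count = (8−3)·8^(3−1) = 5·64 = 320
Example (7,2,6) → sorted (2,6,7): b_i ≤ 4+i ∀i, a PF.

320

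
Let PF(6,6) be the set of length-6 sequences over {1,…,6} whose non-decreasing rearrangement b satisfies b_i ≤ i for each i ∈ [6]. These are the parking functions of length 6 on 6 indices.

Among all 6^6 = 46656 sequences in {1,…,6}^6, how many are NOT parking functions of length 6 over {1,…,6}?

29849

#PF = 1·7^5 = 1·16807 = 16807 (Pollak)
E.g. (2,6,2,6,4,2) → sorted (2,2,2,4,6,6): b_1=2>1, not a PF.
So 46656 − 16807 = 29849 fail.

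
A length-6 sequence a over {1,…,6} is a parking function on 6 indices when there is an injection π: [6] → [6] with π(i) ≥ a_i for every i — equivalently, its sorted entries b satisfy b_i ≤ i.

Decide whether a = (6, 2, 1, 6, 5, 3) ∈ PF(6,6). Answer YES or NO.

Rearranged: b = (1, 2, 3, 5, 6, 6).
  b_1=1 ≤ 1
  b_2=2 ≤ 2
  b_3=3 ≤ 3
  b_4=5 > 4
  fails at i=4 ⇒ NO

NO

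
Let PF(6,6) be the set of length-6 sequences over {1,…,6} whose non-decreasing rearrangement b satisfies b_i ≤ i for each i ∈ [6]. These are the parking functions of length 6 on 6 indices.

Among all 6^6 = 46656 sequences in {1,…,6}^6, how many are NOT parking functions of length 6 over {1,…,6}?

29849

|PF(6,6)| = (7−6)·7^(6−1) = 1×16807 = 16807 (Pollak)
E.g. (6,3,5,3,6,4) → sorted (3,3,4,5,6,6): b_1=3>1, not a PF.
So 46656 − 16807 = 29849 fail.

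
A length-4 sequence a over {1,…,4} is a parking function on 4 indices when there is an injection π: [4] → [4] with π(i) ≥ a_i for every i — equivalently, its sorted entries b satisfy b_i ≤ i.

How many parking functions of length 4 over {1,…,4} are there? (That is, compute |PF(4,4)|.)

|PF| = (4−4+1)·(4+1)^(4−1) = 1 · 125 = 125
E.g. (1,3,1,2) → sorted (1,1,2,3): b_i ≤ i ∀i, a PF.

125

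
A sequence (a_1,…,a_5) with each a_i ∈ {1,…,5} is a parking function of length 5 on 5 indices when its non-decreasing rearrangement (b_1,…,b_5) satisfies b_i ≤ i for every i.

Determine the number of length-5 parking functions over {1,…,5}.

1296

#PF = 1·6^4 = 1×1296 = 1296
Example (1,3,2,2,3) → sorted (1,2,2,3,3): b_i ≤ i ∀i, a PF.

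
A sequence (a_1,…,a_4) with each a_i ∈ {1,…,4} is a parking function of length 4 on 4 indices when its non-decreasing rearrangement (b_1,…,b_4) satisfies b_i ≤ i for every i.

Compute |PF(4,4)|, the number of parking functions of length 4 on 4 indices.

|PF(4,4)| = (4+1−4)·(4+1)^{4−1} = 1·125 = 125 [KW]
E.g. (1,2,3,1) → sorted (1,1,2,3): b_i ≤ i ∀i, a PF.

125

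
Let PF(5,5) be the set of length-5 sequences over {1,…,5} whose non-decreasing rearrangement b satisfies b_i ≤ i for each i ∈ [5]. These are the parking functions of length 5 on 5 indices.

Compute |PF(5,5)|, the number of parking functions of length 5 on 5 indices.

1296

Count = 1·6^4 = 1×1296 = 1296 (Konheim–Weiss)
Check (1,3,2,1,2) → sorted (1,1,2,2,3): b_i ≤ i ∀i, a PF.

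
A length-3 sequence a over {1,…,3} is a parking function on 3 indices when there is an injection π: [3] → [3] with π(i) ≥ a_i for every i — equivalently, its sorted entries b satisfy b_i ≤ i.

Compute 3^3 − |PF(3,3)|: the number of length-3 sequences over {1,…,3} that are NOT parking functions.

11

Count = (4−3)·4^(3−1) = 1×16 = 16 [KW]
E.g. (3,3,3) → sorted (3,3,3): b_1=3>1, not a PF.
3^3 − 16 = 27 − 16 = 11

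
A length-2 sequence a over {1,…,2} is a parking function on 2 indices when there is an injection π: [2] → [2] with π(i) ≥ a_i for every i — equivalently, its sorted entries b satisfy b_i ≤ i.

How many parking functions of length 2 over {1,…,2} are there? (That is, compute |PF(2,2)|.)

|PF(2,2)| = (3−2)·3^(2−1) = 1×3 = 3
Example (1,2) → sorted (1,2): b_i ≤ i ∀i, a PF.

3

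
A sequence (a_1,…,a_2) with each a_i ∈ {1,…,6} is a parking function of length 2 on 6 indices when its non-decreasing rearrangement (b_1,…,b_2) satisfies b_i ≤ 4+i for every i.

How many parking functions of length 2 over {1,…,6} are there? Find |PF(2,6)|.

Count = (6−2+1)·(6+1)^(2−1) = 5 · 7 = 35 (Pollak)
Check (1,3) → sorted (1,3): b_i ≤ 4+i ∀i, a PF.

35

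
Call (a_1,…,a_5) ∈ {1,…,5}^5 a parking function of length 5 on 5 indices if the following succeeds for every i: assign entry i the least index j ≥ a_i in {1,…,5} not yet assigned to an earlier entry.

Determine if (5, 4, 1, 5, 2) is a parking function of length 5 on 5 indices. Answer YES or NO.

NO

Rearranged: b = (1, 2, 4, 5, 5).
  b_1=1 ≤ 1
  b_2=2 ≤ 2
  b_3=4 > 3
  fails at i=3 ⇒ NO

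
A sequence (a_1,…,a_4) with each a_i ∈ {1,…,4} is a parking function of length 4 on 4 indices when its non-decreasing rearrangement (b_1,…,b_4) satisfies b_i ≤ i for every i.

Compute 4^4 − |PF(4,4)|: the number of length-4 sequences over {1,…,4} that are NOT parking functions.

|PF| = 1·5^3 = 1·125 = 125
Example (4,2,1,4) → sorted (1,2,4,4): b_3=4>3, not a PF.
So 256 − 125 = 131 fail.

131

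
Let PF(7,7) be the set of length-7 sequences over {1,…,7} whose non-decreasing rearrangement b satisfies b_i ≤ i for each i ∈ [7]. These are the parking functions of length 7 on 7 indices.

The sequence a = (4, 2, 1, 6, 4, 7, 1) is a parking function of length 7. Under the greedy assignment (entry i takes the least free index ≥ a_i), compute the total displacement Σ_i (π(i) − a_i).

Σπ = 28 ({1..7} each once); Σa = 4+2+1+6+4+7+1 = 25; disp = 28−25 = 3.

3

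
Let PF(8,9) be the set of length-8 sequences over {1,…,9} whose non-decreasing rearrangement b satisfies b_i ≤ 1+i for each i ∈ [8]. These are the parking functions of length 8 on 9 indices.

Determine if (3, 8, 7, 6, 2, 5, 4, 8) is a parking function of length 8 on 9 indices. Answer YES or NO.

Sorted: b = (2, 3, 4, 5, 6, 7, 8, 8).
  b_1=2 ≤ 2
  b_2=3 ≤ 3
  b_3=4 ≤ 4
  b_4=5 ≤ 5
  b_5=6 ≤ 6
  b_6=7 ≤ 7
  b_7=8 ≤ 8
  b_8=8 ≤ 9
All bounds hold ⇒ YES

YES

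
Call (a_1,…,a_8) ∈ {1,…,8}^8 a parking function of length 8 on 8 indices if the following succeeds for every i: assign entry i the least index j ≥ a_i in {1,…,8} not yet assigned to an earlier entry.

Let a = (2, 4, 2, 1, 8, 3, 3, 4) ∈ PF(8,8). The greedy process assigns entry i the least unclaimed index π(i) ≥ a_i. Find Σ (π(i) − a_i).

Σπ = 8·9/2 = 36 (π permutes [8]); Σa = 2+4+2+1+8+3+3+4 = 27; disp = 36−27 = 9.

9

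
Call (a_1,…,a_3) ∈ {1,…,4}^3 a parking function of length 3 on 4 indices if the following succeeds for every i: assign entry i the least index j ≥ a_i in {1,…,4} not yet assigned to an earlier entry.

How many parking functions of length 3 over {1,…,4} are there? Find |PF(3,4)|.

50

|PF(3,4)| = 2·5^2 = 2 · 25 = 50 [KW]
E.g. (1,3,1) → sorted (1,1,3): b_i ≤ 1+i ∀i, a PF.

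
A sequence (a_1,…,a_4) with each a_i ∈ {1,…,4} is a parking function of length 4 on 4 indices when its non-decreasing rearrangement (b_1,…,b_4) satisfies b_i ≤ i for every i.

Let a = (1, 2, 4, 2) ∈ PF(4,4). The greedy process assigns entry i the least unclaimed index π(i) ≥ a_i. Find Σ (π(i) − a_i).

Σπ = 10 ({1..4} each once); Σa = 1+2+4+2 = 9; disp = 10−9 = 1.

1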